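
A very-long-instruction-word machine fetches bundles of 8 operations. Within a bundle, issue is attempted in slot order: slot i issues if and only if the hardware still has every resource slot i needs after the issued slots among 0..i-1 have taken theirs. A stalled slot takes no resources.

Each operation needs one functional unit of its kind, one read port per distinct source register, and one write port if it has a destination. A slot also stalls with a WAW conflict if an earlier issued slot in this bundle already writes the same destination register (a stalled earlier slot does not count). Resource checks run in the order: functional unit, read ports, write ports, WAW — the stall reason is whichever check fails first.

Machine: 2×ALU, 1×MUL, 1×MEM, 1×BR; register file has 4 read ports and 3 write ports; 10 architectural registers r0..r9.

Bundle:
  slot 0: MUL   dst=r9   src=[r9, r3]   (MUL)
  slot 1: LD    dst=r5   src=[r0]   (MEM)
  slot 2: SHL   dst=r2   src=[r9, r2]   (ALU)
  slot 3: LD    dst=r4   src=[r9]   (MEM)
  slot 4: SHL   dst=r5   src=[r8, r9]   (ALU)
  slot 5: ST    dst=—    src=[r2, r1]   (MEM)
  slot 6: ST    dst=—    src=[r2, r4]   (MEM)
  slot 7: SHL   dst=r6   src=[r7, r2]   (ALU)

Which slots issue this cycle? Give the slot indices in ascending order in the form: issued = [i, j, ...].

(0) want 1×MUL +2rd +1wr — yes → AL2|MU0|ME1|BR1|rd2|wr2
(1) want 1×MEM +1rd +1wr — yes → AL2|MU0|ME0|BR1|rd1|wr1
(2) want 1×ALU +2rd +1wr — RD_PORT → AL2|MU0|ME0|BR1|rd1|wr1
(3) want 1×MEM +1rd +1wr — FU → AL2|MU0|ME0|BR1|rd1|wr1
(4) want 1×ALU +2rd +1wr — RD_PORT → AL2|MU0|ME0|BR1|rd1|wr1
(5) want 1×MEM +2rd +0wr — FU → AL2|MU0|ME0|BR1|rd1|wr1
(6) want 1×MEM +2rd +0wr — FU → AL2|MU0|ME0|BR1|rd1|wr1
(7) want 1×ALU +2rd +1wr — RD_PORT → AL2|MU0|ME0|BR1|rd1|wr1

issued = [0, 1]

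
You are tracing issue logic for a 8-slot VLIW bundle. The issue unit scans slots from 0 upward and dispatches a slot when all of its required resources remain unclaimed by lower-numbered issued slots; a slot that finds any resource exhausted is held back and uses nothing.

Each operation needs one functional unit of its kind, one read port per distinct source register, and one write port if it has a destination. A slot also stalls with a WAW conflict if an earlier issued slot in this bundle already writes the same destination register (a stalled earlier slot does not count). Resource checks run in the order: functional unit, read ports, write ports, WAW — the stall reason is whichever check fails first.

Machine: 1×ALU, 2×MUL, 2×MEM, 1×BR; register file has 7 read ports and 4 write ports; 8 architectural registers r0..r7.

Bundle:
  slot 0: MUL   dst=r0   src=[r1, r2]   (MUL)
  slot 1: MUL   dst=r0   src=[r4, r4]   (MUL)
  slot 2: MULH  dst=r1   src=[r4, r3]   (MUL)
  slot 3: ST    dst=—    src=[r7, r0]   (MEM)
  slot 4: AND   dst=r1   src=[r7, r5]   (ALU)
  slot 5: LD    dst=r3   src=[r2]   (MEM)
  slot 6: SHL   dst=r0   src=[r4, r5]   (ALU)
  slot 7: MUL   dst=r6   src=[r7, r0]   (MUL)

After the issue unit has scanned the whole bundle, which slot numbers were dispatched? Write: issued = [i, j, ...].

issued = [0, 2, 3, 5]

  0. MUL→r0 ⇒ go  {1A/1Mu/2Ld/1B | 5r 3w}
  1. MUL→r0 ⇒ no(WAW)  {1A/1Mu/2Ld/1B | 5r 3w}
  2. MUL→r1 ⇒ go  {1A/0Mu/2Ld/1B | 3r 2w}
  3. MEM ⇒ go  {1A/0Mu/1Ld/1B | 1r 2w}
  4. ALU→r1 ⇒ no(RD_PORT)  {1A/0Mu/1Ld/1B | 1r 2w}
  5. MEM→r3 ⇒ go  {1A/0Mu/0Ld/1B | 0r 1w}
  6. ALU→r0 ⇒ no(RD_PORT)  {1A/0Mu/0Ld/1B | 0r 1w}
  7. MUL→r6 ⇒ no(FU)  {1A/0Mu/0Ld/1B | 0r 1w}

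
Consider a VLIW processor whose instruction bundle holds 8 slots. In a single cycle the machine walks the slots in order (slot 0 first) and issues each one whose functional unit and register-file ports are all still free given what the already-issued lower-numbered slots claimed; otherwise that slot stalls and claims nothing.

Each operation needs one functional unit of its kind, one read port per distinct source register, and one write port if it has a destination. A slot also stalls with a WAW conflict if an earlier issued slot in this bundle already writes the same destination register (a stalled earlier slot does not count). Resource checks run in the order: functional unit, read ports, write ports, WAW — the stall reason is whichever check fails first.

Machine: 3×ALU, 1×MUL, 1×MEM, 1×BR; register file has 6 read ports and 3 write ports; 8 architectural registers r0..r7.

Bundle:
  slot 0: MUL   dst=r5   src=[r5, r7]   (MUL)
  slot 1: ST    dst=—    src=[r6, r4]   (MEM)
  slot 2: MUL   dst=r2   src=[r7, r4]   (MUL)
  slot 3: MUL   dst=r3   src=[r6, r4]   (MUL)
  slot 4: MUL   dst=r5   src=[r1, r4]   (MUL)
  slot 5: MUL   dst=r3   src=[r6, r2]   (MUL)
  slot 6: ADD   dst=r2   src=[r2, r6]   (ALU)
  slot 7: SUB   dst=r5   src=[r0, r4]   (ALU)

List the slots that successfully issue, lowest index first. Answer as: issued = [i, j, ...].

issued = [0, 1, 6]

slot 0 (MUL): ISSUE — free A3,Mu0,Ld1,B1 rp4 wp2
slot 1 (MEM): ISSUE — free A3,Mu0,Ld0,B1 rp2 wp2
slot 2 (MUL): stall FU — free A3,Mu0,Ld0,B1 rp2 wp2
slot 3 (MUL): stall FU — free A3,Mu0,Ld0,B1 rp2 wp2
slot 4 (MUL): stall FU — free A3,Mu0,Ld0,B1 rp2 wp2
slot 5 (MUL): stall FU — free A3,Mu0,Ld0,B1 rp2 wp2
slot 6 (ALU): ISSUE — free A2,Mu0,Ld0,B1 rp0 wp1
slot 7 (ALU): stall RD_PORT — free A2,Mu0,Ld0,B1 rp0 wp1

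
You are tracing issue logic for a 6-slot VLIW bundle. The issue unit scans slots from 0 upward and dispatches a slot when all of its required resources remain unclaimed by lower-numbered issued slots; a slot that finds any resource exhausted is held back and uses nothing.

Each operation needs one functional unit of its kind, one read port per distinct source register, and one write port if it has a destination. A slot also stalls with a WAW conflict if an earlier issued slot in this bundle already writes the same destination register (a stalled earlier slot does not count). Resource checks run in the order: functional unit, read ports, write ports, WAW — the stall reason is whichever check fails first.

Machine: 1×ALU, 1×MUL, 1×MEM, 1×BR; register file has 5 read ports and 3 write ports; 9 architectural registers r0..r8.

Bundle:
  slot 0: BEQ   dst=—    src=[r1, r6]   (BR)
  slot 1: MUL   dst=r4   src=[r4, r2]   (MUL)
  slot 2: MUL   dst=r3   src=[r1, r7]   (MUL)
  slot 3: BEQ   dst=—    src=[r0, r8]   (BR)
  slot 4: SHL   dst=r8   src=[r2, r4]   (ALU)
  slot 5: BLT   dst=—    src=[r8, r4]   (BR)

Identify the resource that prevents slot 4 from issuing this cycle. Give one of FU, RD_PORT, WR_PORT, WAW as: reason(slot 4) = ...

reason(slot 4) = RD_PORT

  0. BR ⇒ go  {1A/1Mu/1Ld/0B | 3r 3w}
  1. MUL→r4 ⇒ go  {1A/0Mu/1Ld/0B | 1r 2w}
  2. MUL→r3 ⇒ no(FU)  {1A/0Mu/1Ld/0B | 1r 2w}
  3. BR ⇒ no(FU)  {1A/0Mu/1Ld/0B | 1r 2w}
  4. ALU→r8 ⇒ no(RD_PORT)  {1A/0Mu/1Ld/0B | 1r 2w}
  5. BR ⇒ no(FU)  {1A/0Mu/1Ld/0B | 1r 2w}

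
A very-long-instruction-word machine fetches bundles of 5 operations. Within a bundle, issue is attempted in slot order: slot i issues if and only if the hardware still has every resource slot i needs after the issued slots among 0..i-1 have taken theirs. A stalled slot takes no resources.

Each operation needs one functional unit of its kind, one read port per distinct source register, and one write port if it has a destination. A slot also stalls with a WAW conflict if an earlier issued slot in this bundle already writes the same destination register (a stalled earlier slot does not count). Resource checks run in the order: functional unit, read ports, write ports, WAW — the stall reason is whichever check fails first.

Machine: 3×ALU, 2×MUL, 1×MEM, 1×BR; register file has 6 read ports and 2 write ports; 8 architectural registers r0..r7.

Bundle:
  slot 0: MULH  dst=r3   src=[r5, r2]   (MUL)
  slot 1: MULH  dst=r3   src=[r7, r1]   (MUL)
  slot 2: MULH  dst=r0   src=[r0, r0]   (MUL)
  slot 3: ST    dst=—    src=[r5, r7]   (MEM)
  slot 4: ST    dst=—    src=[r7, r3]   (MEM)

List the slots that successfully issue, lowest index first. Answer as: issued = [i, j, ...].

[0] MUL needs rd=2 wr=1: ok; after: ALU=3 MUL=1 MEM=1 BR=1, R=4, W=1
[1] MUL needs rd=2 wr=1: WAW; after: ALU=3 MUL=1 MEM=1 BR=1, R=4, W=1
[2] MUL needs rd=1 wr=1: ok; after: ALU=3 MUL=0 MEM=1 BR=1, R=3, W=0
[3] MEM needs rd=2 wr=0: ok; after: ALU=3 MUL=0 MEM=0 BR=1, R=1, W=0
[4] MEM needs rd=2 wr=0: FU; after: ALU=3 MUL=0 MEM=0 BR=1, R=1, W=0

issued = [0, 2, 3]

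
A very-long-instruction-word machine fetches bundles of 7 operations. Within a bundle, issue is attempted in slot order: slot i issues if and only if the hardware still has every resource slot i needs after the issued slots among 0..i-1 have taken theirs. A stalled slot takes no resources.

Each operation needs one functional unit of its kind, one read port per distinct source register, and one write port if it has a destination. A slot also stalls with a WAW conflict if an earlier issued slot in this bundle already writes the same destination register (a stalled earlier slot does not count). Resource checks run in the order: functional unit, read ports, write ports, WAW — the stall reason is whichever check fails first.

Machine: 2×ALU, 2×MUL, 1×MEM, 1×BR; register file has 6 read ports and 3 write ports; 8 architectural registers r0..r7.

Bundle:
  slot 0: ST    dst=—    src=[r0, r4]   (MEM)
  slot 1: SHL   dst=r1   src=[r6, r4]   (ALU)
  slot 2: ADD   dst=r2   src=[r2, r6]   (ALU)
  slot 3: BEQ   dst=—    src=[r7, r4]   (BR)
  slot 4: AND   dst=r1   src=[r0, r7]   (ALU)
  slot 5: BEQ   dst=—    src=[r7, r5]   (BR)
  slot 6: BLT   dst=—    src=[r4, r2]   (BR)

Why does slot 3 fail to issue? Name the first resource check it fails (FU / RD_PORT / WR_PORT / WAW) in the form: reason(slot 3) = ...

(0) want 1×MEM +2rd +0wr — yes → AL2|MU2|ME0|BR1|rd4|wr3
(1) want 1×ALU +2rd +1wr — yes → AL1|MU2|ME0|BR1|rd2|wr2
(2) want 1×ALU +2rd +1wr — yes → AL0|MU2|ME0|BR1|rd0|wr1
(3) want 1×BR +2rd +0wr — RD_PORT → AL0|MU2|ME0|BR1|rd0|wr1
(4) want 1×ALU +2rd +1wr — FU → AL0|MU2|ME0|BR1|rd0|wr1
(5) want 1×BR +2rd +0wr — RD_PORT → AL0|MU2|ME0|BR1|rd0|wr1
(6) want 1×BR +2rd +0wr — RD_PORT → AL0|MU2|ME0|BR1|rd0|wr1

reason(slot 3) = RD_PORT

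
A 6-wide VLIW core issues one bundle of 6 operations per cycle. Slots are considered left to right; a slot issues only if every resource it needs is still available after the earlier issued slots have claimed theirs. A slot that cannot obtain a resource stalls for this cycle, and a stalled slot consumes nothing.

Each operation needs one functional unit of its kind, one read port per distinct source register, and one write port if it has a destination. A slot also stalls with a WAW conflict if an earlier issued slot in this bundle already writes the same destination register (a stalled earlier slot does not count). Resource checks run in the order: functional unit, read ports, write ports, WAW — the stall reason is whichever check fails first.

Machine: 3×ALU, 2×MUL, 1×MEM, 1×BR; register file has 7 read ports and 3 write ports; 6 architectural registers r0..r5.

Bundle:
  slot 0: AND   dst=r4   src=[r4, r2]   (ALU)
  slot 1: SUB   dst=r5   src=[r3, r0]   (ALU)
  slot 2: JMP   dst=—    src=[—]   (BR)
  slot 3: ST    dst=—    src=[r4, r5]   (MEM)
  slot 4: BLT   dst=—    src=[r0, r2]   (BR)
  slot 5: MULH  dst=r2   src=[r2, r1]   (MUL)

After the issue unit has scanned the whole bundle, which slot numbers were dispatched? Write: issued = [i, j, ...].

issued = [0, 1, 2, 3]

slot 0 (ALU): ISSUE — free A2,Mu2,Ld1,B1 rp5 wp2
slot 1 (ALU): ISSUE — free A1,Mu2,Ld1,B1 rp3 wp1
slot 2 (BR): ISSUE — free A1,Mu2,Ld1,B0 rp3 wp1
slot 3 (MEM): ISSUE — free A1,Mu2,Ld0,B0 rp1 wp1
slot 4 (BR): stall FU — free A1,Mu2,Ld0,B0 rp1 wp1
slot 5 (MUL): stall RD_PORT — free A1,Mu2,Ld0,B0 rp1 wp1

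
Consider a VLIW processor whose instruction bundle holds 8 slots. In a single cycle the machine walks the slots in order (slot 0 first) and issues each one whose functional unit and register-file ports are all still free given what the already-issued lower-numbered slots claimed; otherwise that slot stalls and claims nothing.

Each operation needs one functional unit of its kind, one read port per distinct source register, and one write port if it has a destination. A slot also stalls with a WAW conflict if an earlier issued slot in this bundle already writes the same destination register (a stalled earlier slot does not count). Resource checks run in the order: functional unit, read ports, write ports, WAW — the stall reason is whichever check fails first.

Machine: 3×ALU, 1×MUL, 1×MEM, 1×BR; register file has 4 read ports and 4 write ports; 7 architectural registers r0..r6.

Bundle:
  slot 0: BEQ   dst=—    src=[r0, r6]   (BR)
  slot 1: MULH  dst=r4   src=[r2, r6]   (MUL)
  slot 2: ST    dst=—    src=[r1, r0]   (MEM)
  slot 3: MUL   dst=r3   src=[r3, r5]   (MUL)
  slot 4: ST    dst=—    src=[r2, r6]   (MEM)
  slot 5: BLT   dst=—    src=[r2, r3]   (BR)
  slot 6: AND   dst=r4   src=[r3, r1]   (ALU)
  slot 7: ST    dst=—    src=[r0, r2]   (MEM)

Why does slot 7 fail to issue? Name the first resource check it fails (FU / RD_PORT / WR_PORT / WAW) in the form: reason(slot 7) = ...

  0. BR ⇒ go  {3A/1Mu/1Ld/0B | 2r 4w}
  1. MUL→r4 ⇒ go  {3A/0Mu/1Ld/0B | 0r 3w}
  2. MEM ⇒ no(RD_PORT)  {3A/0Mu/1Ld/0B | 0r 3w}
  3. MUL→r3 ⇒ no(FU)  {3A/0Mu/1Ld/0B | 0r 3w}
  4. MEM ⇒ no(RD_PORT)  {3A/0Mu/1Ld/0B | 0r 3w}
  5. BR ⇒ no(FU)  {3A/0Mu/1Ld/0B | 0r 3w}
  6. ALU→r4 ⇒ no(RD_PORT)  {3A/0Mu/1Ld/0B | 0r 3w}
  7. MEM ⇒ no(RD_PORT)  {3A/0Mu/1Ld/0B | 0r 3w}

reason(slot 7) = RD_PORT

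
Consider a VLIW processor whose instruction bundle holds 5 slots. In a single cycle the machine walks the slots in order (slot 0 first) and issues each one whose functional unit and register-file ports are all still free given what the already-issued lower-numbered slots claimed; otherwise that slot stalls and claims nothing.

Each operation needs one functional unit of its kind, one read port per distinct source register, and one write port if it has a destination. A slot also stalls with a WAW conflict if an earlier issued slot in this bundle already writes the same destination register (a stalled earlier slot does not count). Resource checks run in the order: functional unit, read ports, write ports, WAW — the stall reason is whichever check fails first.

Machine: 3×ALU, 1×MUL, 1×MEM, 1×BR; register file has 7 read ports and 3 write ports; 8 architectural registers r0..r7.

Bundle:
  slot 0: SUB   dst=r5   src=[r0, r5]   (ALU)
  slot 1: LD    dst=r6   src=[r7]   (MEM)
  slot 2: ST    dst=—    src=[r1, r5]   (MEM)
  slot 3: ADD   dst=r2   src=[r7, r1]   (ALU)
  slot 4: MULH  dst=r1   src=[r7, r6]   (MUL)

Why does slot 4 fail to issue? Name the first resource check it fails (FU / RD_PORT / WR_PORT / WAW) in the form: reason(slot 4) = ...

(0) want 1×ALU +2rd +1wr — yes → AL2|MU1|ME1|BR1|rd5|wr2
(1) want 1×MEM +1rd +1wr — yes → AL2|MU1|ME0|BR1|rd4|wr1
(2) want 1×MEM +2rd +0wr — FU → AL2|MU1|ME0|BR1|rd4|wr1
(3) want 1×ALU +2rd +1wr — yes → AL1|MU1|ME0|BR1|rd2|wr0
(4) want 1×MUL +2rd +1wr — WR_PORT → AL1|MU1|ME0|BR1|rd2|wr0

reason(slot 4) = WR_PORT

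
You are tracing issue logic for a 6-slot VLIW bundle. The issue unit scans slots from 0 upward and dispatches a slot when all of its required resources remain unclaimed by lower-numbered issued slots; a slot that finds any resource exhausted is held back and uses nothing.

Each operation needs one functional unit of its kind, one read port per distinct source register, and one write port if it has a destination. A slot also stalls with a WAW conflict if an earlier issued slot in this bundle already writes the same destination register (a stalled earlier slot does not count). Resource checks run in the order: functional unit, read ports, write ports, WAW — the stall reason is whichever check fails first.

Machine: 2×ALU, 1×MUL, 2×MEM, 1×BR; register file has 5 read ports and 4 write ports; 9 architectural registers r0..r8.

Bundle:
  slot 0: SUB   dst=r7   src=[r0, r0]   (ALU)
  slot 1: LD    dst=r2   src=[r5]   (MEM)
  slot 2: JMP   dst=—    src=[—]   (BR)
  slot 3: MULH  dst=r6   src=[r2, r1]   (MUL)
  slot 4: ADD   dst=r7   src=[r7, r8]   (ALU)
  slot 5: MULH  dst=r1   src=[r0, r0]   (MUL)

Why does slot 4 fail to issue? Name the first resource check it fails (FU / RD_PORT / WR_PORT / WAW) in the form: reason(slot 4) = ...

slot 0 (ALU): ISSUE — free A1,Mu1,Ld2,B1 rp4 wp3
slot 1 (MEM): ISSUE — free A1,Mu1,Ld1,B1 rp3 wp2
slot 2 (BR): ISSUE — free A1,Mu1,Ld1,B0 rp3 wp2
slot 3 (MUL): ISSUE — free A1,Mu0,Ld1,B0 rp1 wp1
slot 4 (ALU): stall RD_PORT — free A1,Mu0,Ld1,B0 rp1 wp1
slot 5 (MUL): stall FU — free A1,Mu0,Ld1,B0 rp1 wp1

reason(slot 4) = RD_PORT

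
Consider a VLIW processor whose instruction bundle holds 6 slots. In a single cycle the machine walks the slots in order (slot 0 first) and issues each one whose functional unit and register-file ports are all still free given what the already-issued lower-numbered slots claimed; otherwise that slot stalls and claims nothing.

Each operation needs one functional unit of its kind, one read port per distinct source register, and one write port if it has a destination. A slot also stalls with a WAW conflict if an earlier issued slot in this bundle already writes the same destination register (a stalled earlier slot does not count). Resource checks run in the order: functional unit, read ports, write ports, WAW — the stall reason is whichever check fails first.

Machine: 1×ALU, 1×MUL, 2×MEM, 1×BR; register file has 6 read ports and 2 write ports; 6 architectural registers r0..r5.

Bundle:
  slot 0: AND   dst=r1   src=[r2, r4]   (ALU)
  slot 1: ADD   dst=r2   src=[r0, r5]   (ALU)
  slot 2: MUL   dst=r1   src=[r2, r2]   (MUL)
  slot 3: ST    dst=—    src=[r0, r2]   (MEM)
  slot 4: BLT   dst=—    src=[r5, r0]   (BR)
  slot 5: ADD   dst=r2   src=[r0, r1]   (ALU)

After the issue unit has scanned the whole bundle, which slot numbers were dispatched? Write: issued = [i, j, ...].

issued = [0, 3, 4]

(0) want 1×ALU +2rd +1wr — yes → AL0|MU1|ME2|BR1|rd4|wr1
(1) want 1×ALU +2rd +1wr — FU → AL0|MU1|ME2|BR1|rd4|wr1
(2) want 1×MUL +1rd +1wr — WAW → AL0|MU1|ME2|BR1|rd4|wr1
(3) want 1×MEM +2rd +0wr — yes → AL0|MU1|ME1|BR1|rd2|wr1
(4) want 1×BR +2rd +0wr — yes → AL0|MU1|ME1|BR0|rd0|wr1
(5) want 1×ALU +2rd +1wr — FU → AL0|MU1|ME1|BR0|rd0|wr1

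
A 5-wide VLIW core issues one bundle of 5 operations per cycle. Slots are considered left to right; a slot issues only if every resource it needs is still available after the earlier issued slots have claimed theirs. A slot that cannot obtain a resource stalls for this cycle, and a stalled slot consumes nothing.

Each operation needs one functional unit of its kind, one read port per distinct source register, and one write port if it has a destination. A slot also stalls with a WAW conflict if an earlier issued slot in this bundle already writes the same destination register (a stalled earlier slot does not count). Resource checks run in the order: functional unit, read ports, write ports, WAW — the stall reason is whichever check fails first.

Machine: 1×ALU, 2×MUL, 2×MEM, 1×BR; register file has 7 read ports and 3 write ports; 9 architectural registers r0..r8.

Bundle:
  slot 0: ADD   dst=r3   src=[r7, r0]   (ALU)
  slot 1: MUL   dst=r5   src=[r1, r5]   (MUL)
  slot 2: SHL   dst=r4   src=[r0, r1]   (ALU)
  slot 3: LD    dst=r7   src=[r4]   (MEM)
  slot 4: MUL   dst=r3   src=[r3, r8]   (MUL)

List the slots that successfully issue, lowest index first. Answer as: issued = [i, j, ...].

(0) want 1×ALU +2rd +1wr — yes → AL0|MU2|ME2|BR1|rd5|wr2
(1) want 1×MUL +2rd +1wr — yes → AL0|MU1|ME2|BR1|rd3|wr1
(2) want 1×ALU +2rd +1wr — FU → AL0|MU1|ME2|BR1|rd3|wr1
(3) want 1×MEM +1rd +1wr — yes → AL0|MU1|ME1|BR1|rd2|wr0
(4) want 1×MUL +2rd +1wr — WR_PORT → AL0|MU1|ME1|BR1|rd2|wr0

issued = [0, 1, 3]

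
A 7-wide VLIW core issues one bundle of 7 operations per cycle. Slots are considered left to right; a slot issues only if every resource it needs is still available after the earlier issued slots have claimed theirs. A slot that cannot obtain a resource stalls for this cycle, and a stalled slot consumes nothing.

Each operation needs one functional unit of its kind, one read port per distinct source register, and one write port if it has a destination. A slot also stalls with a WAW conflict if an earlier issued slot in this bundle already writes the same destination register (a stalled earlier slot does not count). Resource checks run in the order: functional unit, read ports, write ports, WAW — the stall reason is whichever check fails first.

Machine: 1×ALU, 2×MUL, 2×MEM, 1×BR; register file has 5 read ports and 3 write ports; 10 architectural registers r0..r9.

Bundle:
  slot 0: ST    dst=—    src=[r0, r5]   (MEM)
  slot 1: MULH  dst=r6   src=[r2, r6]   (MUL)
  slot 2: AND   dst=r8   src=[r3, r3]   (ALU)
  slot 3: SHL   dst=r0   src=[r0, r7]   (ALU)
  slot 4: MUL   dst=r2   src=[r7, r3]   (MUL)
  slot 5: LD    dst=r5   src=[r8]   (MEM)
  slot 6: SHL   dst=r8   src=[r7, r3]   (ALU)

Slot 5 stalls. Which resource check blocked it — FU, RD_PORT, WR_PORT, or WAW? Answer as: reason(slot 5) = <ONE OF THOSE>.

#0 MEM src=r0,r5 dispatched  <A:1 Mu:2 Ld:1 B:1 rd:3 wr:3>
#1 MUL src=r2,r6 dispatched  <A:1 Mu:1 Ld:1 B:1 rd:1 wr:2>
#2 ALU src=r3,r3 dispatched  <A:0 Mu:1 Ld:1 B:1 rd:0 wr:1>
#3 ALU src=r0,r7 held:FU  <A:0 Mu:1 Ld:1 B:1 rd:0 wr:1>
#4 MUL src=r7,r3 held:RD_PORT  <A:0 Mu:1 Ld:1 B:1 rd:0 wr:1>
#5 MEM src=r8 held:RD_PORT  <A:0 Mu:1 Ld:1 B:1 rd:0 wr:1>
#6 ALU src=r7,r3 held:FU  <A:0 Mu:1 Ld:1 B:1 rd:0 wr:1>

reason(slot 5) = RD_PORT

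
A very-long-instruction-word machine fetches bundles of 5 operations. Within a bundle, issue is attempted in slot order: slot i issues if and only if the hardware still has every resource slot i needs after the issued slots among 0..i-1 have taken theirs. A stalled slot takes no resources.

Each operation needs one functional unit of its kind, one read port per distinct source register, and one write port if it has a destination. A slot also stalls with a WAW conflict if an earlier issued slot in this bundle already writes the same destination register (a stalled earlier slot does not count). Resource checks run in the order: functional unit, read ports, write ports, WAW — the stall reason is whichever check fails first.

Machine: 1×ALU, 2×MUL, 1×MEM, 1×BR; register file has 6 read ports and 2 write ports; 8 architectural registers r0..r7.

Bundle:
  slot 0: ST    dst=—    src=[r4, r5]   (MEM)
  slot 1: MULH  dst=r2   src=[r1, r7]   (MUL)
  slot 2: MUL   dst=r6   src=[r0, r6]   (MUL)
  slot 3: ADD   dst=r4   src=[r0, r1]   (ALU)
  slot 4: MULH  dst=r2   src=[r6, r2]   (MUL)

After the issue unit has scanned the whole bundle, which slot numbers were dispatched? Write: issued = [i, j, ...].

#0 MEM src=r4,r5 dispatched  <A:1 Mu:2 Ld:0 B:1 rd:4 wr:2>
#1 MUL src=r1,r7 dispatched  <A:1 Mu:1 Ld:0 B:1 rd:2 wr:1>
#2 MUL src=r0,r6 dispatched  <A:1 Mu:0 Ld:0 B:1 rd:0 wr:0>
#3 ALU src=r0,r1 held:RD_PORT  <A:1 Mu:0 Ld:0 B:1 rd:0 wr:0>
#4 MUL src=r6,r2 held:FU  <A:1 Mu:0 Ld:0 B:1 rd:0 wr:0>

issued = [0, 1, 2]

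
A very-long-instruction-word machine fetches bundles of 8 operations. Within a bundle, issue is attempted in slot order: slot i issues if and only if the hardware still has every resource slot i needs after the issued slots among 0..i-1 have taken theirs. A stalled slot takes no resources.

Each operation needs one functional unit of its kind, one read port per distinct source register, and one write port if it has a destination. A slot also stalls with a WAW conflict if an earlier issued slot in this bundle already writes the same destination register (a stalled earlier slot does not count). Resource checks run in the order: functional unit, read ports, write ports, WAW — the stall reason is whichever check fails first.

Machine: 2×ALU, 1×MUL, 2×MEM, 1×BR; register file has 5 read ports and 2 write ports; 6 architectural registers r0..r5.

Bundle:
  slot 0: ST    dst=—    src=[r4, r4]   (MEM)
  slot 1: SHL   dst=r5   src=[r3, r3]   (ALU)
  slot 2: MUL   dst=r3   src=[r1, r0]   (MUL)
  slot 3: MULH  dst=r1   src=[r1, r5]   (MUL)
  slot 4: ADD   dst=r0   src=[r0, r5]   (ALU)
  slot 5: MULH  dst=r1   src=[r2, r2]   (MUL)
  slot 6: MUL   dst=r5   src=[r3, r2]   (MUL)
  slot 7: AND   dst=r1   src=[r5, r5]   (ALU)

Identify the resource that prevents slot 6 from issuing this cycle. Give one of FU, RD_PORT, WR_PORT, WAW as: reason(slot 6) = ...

slot 0 (MEM): ISSUE — free A2,Mu1,Ld1,B1 rp4 wp2
slot 1 (ALU): ISSUE — free A1,Mu1,Ld1,B1 rp3 wp1
slot 2 (MUL): ISSUE — free A1,Mu0,Ld1,B1 rp1 wp0
slot 3 (MUL): stall FU — free A1,Mu0,Ld1,B1 rp1 wp0
slot 4 (ALU): stall RD_PORT — free A1,Mu0,Ld1,B1 rp1 wp0
slot 5 (MUL): stall FU — free A1,Mu0,Ld1,B1 rp1 wp0
slot 6 (MUL): stall FU — free A1,Mu0,Ld1,B1 rp1 wp0
slot 7 (ALU): stall WR_PORT — free A1,Mu0,Ld1,B1 rp1 wp0

reason(slot 6) = FU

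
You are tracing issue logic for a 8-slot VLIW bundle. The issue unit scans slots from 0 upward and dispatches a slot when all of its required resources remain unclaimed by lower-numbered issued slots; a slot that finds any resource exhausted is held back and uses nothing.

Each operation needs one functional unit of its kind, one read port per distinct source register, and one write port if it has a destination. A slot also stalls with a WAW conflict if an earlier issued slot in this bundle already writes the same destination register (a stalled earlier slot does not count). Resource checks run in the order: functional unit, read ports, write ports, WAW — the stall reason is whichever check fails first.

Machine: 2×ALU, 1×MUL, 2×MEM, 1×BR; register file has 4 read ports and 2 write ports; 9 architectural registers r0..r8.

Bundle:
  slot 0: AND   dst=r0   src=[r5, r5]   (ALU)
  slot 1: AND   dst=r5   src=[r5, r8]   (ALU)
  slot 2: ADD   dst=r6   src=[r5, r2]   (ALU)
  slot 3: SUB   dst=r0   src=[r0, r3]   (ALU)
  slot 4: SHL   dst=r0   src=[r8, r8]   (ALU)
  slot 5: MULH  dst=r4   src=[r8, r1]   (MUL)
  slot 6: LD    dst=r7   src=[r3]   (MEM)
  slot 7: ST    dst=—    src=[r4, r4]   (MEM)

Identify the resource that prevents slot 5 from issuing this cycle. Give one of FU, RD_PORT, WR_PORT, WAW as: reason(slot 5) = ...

reason(slot 5) = RD_PORT

[0] ALU needs rd=1 wr=1: ok; after: ALU=1 MUL=1 MEM=2 BR=1, R=3, W=1
[1] ALU needs rd=2 wr=1: ok; after: ALU=0 MUL=1 MEM=2 BR=1, R=1, W=0
[2] ALU needs rd=2 wr=1: FU; after: ALU=0 MUL=1 MEM=2 BR=1, R=1, W=0
[3] ALU needs rd=2 wr=1: FU; after: ALU=0 MUL=1 MEM=2 BR=1, R=1, W=0
[4] ALU needs rd=1 wr=1: FU; after: ALU=0 MUL=1 MEM=2 BR=1, R=1, W=0
[5] MUL needs rd=2 wr=1: RD_PORT; after: ALU=0 MUL=1 MEM=2 BR=1, R=1, W=0
[6] MEM needs rd=1 wr=1: WR_PORT; after: ALU=0 MUL=1 MEM=2 BR=1, R=1, W=0
[7] MEM needs rd=1 wr=0: ok; after: ALU=0 MUL=1 MEM=1 BR=1, R=0, W=0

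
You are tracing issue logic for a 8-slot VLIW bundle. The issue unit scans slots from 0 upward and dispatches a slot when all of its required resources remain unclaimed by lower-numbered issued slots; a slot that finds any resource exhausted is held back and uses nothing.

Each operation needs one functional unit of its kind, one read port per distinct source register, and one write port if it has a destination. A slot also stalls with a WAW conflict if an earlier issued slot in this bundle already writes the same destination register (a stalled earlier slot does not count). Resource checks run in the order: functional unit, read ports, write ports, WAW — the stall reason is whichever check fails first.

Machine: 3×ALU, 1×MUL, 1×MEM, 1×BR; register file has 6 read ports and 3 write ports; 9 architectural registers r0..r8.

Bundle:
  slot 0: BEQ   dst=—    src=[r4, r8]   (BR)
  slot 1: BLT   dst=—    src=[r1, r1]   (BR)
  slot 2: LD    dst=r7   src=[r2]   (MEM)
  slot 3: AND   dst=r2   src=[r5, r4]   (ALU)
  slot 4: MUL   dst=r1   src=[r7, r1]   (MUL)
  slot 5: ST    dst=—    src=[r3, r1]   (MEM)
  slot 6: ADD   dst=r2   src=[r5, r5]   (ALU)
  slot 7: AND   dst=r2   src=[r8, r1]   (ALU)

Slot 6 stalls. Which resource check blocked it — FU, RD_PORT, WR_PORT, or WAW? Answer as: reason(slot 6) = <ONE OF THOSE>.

slot 0 (BR): ISSUE — free A3,Mu1,Ld1,B0 rp4 wp3
slot 1 (BR): stall FU — free A3,Mu1,Ld1,B0 rp4 wp3
slot 2 (MEM): ISSUE — free A3,Mu1,Ld0,B0 rp3 wp2
slot 3 (ALU): ISSUE — free A2,Mu1,Ld0,B0 rp1 wp1
slot 4 (MUL): stall RD_PORT — free A2,Mu1,Ld0,B0 rp1 wp1
slot 5 (MEM): stall FU — free A2,Mu1,Ld0,B0 rp1 wp1
slot 6 (ALU): stall WAW — free A2,Mu1,Ld0,B0 rp1 wp1
slot 7 (ALU): stall RD_PORT — free A2,Mu1,Ld0,B0 rp1 wp1

reason(slot 6) = WAW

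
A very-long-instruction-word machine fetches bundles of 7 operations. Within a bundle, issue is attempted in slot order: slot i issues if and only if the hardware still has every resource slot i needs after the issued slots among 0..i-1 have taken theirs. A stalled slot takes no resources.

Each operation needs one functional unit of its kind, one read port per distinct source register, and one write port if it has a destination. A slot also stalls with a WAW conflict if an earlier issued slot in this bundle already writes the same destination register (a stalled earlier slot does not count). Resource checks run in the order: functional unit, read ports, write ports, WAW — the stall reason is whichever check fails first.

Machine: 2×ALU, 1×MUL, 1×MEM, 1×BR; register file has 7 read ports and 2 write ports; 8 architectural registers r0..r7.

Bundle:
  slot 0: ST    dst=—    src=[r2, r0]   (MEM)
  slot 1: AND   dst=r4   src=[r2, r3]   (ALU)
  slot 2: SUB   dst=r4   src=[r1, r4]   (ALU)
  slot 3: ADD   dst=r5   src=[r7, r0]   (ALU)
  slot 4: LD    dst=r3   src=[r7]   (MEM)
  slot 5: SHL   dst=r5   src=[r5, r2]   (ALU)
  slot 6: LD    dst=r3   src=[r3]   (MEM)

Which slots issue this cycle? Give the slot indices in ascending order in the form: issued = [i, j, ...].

(0) want 1×MEM +2rd +0wr — yes → AL2|MU1|ME0|BR1|rd5|wr2
(1) want 1×ALU +2rd +1wr — yes → AL1|MU1|ME0|BR1|rd3|wr1
(2) want 1×ALU +2rd +1wr — WAW → AL1|MU1|ME0|BR1|rd3|wr1
(3) want 1×ALU +2rd +1wr — yes → AL0|MU1|ME0|BR1|rd1|wr0
(4) want 1×MEM +1rd +1wr — FU → AL0|MU1|ME0|BR1|rd1|wr0
(5) want 1×ALU +2rd +1wr — FU → AL0|MU1|ME0|BR1|rd1|wr0
(6) want 1×MEM +1rd +1wr — FU → AL0|MU1|ME0|BR1|rd1|wr0

issued = [0, 1, 3]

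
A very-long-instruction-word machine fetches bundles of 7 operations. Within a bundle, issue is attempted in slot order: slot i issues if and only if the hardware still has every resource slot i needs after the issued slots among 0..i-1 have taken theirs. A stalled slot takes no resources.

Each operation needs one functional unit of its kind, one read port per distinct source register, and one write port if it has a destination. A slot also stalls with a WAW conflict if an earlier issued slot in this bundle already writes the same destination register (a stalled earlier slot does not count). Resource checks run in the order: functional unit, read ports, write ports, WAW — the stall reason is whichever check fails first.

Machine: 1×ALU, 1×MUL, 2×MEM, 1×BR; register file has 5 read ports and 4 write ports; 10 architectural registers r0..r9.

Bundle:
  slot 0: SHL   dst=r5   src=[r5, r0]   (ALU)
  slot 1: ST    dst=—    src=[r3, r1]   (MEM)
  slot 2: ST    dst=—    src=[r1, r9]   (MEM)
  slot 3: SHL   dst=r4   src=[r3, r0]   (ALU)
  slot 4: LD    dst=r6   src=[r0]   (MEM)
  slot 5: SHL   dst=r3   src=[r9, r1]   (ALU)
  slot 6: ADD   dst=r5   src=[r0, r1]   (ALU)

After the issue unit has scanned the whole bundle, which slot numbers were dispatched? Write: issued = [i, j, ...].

[0] ALU needs rd=2 wr=1: ok; after: ALU=0 MUL=1 MEM=2 BR=1, R=3, W=3
[1] MEM needs rd=2 wr=0: ok; after: ALU=0 MUL=1 MEM=1 BR=1, R=1, W=3
[2] MEM needs rd=2 wr=0: RD_PORT; after: ALU=0 MUL=1 MEM=1 BR=1, R=1, W=3
[3] ALU needs rd=2 wr=1: FU; after: ALU=0 MUL=1 MEM=1 BR=1, R=1, W=3
[4] MEM needs rd=1 wr=1: ok; after: ALU=0 MUL=1 MEM=0 BR=1, R=0, W=2
[5] ALU needs rd=2 wr=1: FU; after: ALU=0 MUL=1 MEM=0 BR=1, R=0, W=2
[6] ALU needs rd=2 wr=1: FU; after: ALU=0 MUL=1 MEM=0 BR=1, R=0, W=2

issued = [0, 1, 4]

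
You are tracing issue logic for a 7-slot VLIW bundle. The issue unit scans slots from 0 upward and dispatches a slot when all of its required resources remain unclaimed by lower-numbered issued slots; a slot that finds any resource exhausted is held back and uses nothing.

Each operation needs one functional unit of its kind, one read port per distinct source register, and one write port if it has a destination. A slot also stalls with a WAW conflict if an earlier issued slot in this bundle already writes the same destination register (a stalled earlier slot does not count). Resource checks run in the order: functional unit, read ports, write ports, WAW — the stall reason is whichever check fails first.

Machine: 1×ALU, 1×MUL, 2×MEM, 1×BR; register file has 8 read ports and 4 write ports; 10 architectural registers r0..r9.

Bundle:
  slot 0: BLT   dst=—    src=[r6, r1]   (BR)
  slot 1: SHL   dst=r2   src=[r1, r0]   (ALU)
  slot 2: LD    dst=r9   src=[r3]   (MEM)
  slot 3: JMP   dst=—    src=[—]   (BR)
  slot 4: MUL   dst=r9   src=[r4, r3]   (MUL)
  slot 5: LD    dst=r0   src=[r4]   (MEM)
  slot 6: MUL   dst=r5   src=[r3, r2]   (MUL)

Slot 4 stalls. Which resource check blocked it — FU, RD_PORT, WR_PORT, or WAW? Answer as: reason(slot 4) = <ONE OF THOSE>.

reason(slot 4) = WAW

#0 BR src=r6,r1 dispatched  <A:1 Mu:1 Ld:2 B:0 rd:6 wr:4>
#1 ALU src=r1,r0 dispatched  <A:0 Mu:1 Ld:2 B:0 rd:4 wr:3>
#2 MEM src=r3 dispatched  <A:0 Mu:1 Ld:1 B:0 rd:3 wr:2>
#3 BR src=- held:FU  <A:0 Mu:1 Ld:1 B:0 rd:3 wr:2>
#4 MUL src=r4,r3 held:WAW  <A:0 Mu:1 Ld:1 B:0 rd:3 wr:2>
#5 MEM src=r4 dispatched  <A:0 Mu:1 Ld:0 B:0 rd:2 wr:1>
#6 MUL src=r3,r2 dispatched  <A:0 Mu:0 Ld:0 B:0 rd:0 wr:0>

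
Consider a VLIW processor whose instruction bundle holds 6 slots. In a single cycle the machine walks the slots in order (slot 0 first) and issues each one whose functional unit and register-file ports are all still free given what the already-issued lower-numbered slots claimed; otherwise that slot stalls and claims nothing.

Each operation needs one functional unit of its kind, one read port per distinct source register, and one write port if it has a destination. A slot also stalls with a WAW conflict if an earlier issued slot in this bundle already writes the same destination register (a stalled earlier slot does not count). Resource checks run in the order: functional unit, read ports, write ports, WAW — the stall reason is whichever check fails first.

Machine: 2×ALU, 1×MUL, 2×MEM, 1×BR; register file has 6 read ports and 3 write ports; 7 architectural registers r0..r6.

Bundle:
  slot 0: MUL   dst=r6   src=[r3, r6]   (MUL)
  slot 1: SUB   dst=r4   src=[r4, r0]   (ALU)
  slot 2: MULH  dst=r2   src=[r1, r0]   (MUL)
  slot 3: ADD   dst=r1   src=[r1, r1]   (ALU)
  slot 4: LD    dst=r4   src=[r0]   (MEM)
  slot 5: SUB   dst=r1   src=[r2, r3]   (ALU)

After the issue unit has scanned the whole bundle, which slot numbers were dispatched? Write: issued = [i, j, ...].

slot 0 (MUL): ISSUE — free A2,Mu0,Ld2,B1 rp4 wp2
slot 1 (ALU): ISSUE — free A1,Mu0,Ld2,B1 rp2 wp1
slot 2 (MUL): stall FU — free A1,Mu0,Ld2,B1 rp2 wp1
slot 3 (ALU): ISSUE — free A0,Mu0,Ld2,B1 rp1 wp0
slot 4 (MEM): stall WR_PORT — free A0,Mu0,Ld2,B1 rp1 wp0
slot 5 (ALU): stall FU — free A0,Mu0,Ld2,B1 rp1 wp0

issued = [0, 1, 3]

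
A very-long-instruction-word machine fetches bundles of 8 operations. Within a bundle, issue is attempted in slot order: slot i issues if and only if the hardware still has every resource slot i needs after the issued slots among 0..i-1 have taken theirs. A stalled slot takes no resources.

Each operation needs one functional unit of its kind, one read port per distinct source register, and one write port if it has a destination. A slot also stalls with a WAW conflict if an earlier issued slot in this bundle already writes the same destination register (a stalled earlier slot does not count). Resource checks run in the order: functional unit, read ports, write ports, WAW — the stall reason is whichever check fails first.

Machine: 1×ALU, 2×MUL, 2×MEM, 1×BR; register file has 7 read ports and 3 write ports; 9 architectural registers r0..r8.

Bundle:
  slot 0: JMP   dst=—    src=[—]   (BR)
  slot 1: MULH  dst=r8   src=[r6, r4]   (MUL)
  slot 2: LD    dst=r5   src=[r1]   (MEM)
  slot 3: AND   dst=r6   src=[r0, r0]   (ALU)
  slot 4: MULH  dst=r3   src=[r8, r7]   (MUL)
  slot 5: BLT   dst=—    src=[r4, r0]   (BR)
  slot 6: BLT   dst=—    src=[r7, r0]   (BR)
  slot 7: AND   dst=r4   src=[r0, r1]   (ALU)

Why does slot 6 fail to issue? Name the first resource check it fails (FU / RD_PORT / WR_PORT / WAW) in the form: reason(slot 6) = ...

slot 0 (BR): ISSUE — free A1,Mu2,Ld2,B0 rp7 wp3
slot 1 (MUL): ISSUE — free A1,Mu1,Ld2,B0 rp5 wp2
slot 2 (MEM): ISSUE — free A1,Mu1,Ld1,B0 rp4 wp1
slot 3 (ALU): ISSUE — free A0,Mu1,Ld1,B0 rp3 wp0
slot 4 (MUL): stall WR_PORT — free A0,Mu1,Ld1,B0 rp3 wp0
slot 5 (BR): stall FU — free A0,Mu1,Ld1,B0 rp3 wp0
slot 6 (BR): stall FU — free A0,Mu1,Ld1,B0 rp3 wp0
slot 7 (ALU): stall FU — free A0,Mu1,Ld1,B0 rp3 wp0

reason(slot 6) = FU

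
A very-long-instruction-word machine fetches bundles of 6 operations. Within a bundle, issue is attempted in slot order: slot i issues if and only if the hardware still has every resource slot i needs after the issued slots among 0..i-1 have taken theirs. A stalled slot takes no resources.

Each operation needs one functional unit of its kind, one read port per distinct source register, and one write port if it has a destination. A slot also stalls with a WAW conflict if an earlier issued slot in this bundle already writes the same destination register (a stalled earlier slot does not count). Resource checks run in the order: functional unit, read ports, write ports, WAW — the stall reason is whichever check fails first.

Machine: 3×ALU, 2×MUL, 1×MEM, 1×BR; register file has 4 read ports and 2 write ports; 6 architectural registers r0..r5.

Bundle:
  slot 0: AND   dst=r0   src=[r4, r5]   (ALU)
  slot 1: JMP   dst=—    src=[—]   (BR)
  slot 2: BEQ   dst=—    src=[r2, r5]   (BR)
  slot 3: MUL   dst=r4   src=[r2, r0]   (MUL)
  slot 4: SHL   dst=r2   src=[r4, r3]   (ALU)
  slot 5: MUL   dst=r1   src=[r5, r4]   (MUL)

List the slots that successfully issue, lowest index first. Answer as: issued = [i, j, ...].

issued = [0, 1, 3]

slot 0 (ALU): ISSUE — free A2,Mu2,Ld1,B1 rp2 wp1
slot 1 (BR): ISSUE — free A2,Mu2,Ld1,B0 rp2 wp1
slot 2 (BR): stall FU — free A2,Mu2,Ld1,B0 rp2 wp1
slot 3 (MUL): ISSUE — free A2,Mu1,Ld1,B0 rp0 wp0
slot 4 (ALU): stall RD_PORT — free A2,Mu1,Ld1,B0 rp0 wp0
slot 5 (MUL): stall RD_PORT — free A2,Mu1,Ld1,B0 rp0 wp0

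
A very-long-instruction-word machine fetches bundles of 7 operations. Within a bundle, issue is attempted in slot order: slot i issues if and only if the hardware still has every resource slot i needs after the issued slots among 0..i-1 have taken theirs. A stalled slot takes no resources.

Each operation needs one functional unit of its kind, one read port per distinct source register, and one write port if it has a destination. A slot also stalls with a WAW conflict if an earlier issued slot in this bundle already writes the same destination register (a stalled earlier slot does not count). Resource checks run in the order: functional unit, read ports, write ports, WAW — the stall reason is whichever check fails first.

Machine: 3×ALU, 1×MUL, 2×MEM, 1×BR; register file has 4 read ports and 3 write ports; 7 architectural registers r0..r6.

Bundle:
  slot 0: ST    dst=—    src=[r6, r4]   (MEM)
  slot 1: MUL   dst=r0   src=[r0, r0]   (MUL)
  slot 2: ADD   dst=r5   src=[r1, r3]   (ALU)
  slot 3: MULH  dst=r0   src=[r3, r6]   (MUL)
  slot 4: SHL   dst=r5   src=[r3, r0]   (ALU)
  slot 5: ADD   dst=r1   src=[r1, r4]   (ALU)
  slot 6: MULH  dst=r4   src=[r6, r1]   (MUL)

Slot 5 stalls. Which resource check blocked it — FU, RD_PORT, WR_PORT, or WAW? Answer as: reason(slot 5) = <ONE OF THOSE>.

reason(slot 5) = RD_PORT

(0) want 1×MEM +2rd +0wr — yes → AL3|MU1|ME1|BR1|rd2|wr3
(1) want 1×MUL +1rd +1wr — yes → AL3|MU0|ME1|BR1|rd1|wr2
(2) want 1×ALU +2rd +1wr — RD_PORT → AL3|MU0|ME1|BR1|rd1|wr2
(3) want 1×MUL +2rd +1wr — FU → AL3|MU0|ME1|BR1|rd1|wr2
(4) want 1×ALU +2rd +1wr — RD_PORT → AL3|MU0|ME1|BR1|rd1|wr2
(5) want 1×ALU +2rd +1wr — RD_PORT → AL3|MU0|ME1|BR1|rd1|wr2
(6) want 1×MUL +2rd +1wr — FU → AL3|MU0|ME1|BR1|rd1|wr2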